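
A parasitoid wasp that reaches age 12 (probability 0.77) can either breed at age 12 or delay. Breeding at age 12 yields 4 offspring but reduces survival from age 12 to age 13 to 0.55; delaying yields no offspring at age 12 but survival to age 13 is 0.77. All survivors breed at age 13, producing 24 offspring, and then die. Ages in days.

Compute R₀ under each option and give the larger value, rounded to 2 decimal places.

14.23

breed at age 12: R₀ = 0.77 × (4 + 0.55 × 24) = 0.77 × 17.2000 = 13.2440
delay to age 13: R₀ = 0.77 × (0.77 × 24) = 0.77 × 18.4800 = 14.2296
Higher: delay to age 13 (14.2296).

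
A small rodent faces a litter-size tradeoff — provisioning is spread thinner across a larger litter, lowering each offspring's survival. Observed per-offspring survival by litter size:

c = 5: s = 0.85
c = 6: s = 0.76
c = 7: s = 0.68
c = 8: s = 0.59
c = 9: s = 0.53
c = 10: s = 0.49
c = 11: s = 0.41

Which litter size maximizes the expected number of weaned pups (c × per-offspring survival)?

10

Expected weaned pups = c × s(c):
  c=5: 5 × 0.85 = 4.250
  c=6: 6 × 0.76 = 4.560
  c=7: 7 × 0.68 = 4.760
  c=8: 8 × 0.59 = 4.720
  c=9: 9 × 0.53 = 4.770
  c=10: 10 × 0.49 = 4.900
  c=11: 11 × 0.41 = 4.510
Maximum at c = 10 (4.900 weaned pups).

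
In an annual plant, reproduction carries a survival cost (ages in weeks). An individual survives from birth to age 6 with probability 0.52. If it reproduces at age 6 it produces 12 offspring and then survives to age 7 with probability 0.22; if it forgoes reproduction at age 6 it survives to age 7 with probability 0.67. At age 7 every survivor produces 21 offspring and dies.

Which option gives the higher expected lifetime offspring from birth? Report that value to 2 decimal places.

8.64

breed at age 6: R₀ = 0.52 × (12 + 0.22 × 21) = 0.52 × 16.6200 = 8.6424
delay to age 7: R₀ = 0.52 × (0.67 × 21) = 0.52 × 14.0700 = 7.3164
Higher: breed at age 6 (8.6424).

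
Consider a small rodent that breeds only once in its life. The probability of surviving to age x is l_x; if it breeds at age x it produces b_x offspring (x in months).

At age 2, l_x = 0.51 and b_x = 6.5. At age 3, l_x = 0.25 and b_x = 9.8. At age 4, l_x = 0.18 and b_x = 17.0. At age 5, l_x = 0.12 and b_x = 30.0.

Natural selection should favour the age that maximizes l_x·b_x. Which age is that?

5

Expected offspring if breeding at age x = l_x × b_x:
  age 2: 0.51 × 6.5 = 3.315
  age 3: 0.25 × 9.8 = 2.450
  age 4: 0.18 × 17.0 = 3.060
  age 5: 0.12 × 30.0 = 3.600
Maximum at age 5 (3.600).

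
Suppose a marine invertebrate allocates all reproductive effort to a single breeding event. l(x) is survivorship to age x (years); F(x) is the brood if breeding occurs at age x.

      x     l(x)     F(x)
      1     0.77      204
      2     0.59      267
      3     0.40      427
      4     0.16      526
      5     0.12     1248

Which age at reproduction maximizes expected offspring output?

Expected offspring if breeding at age x = l(x) × F(x):
  age 1: 0.77 × 204 = 157.080
  age 2: 0.59 × 267 = 157.530
  age 3: 0.40 × 427 = 170.800
  age 4: 0.16 × 526 = 84.160
  age 5: 0.12 × 1248 = 149.760
Maximum at age 3 (170.800).

3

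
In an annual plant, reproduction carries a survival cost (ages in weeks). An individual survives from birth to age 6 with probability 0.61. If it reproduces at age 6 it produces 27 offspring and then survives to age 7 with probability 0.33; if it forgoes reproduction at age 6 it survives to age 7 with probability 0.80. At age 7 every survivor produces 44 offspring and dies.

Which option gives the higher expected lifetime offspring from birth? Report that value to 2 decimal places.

breed at age 6: R₀ = 0.61 × (27 + 0.33 × 44) = 0.61 × 41.5200 = 25.3272
delay to age 7: R₀ = 0.61 × (0.80 × 44) = 0.61 × 35.2000 = 21.4720
Higher: breed at age 6 (25.3272).

25.33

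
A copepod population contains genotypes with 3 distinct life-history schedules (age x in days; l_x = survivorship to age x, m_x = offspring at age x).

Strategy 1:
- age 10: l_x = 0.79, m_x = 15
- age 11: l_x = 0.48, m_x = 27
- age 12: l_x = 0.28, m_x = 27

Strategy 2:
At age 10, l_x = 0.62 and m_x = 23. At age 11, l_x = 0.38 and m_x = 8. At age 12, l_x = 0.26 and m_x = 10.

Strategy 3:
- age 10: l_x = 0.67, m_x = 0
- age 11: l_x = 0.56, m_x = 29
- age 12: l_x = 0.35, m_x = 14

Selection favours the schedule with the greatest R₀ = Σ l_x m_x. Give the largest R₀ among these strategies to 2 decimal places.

Strategy 1: R₀ = 0.79×15 + 0.48×27 + 0.28×27 = 32.3700
Strategy 2: R₀ = 0.62×23 + 0.38×8 + 0.26×10 = 19.9000
Strategy 3: R₀ = 0.67×0 + 0.56×29 + 0.35×14 = 21.1400
Highest R₀: strategy 1 with 32.3700.

32.37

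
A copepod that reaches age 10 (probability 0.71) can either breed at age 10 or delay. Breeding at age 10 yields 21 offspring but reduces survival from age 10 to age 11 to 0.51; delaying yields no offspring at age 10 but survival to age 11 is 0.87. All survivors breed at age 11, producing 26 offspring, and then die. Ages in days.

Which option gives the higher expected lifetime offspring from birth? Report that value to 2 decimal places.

breed at age 10: R₀ = 0.71 × (21 + 0.51 × 26) = 0.71 × 34.2600 = 24.3246
delay to age 11: R₀ = 0.71 × (0.87 × 26) = 0.71 × 22.6200 = 16.0602
Higher: breed at age 10 (24.3246).

24.32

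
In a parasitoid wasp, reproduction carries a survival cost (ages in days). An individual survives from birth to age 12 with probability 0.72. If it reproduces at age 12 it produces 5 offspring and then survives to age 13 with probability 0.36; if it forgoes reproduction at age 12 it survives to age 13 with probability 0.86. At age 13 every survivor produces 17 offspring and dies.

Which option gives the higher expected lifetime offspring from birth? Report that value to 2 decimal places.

10.53

breed at age 12: R₀ = 0.72 × (5 + 0.36 × 17) = 0.72 × 11.1200 = 8.0064
delay to age 13: R₀ = 0.72 × (0.86 × 17) = 0.72 × 14.6200 = 10.5264
Higher: delay to age 13 (10.5264).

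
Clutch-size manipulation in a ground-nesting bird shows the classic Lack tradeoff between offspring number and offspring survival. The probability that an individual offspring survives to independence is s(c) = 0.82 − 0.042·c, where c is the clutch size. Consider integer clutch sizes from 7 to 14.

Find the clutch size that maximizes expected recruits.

10

Expected recruits = c × s(c):
  c=7: 7 × 0.526 = 3.682
  c=8: 8 × 0.484 = 3.872
  c=9: 9 × 0.442 = 3.978
  c=10: 10 × 0.400 = 4.000
  c=11: 11 × 0.358 = 3.938
  c=12: 12 × 0.316 = 3.792
  c=13: 13 × 0.274 = 3.562
  c=14: 14 × 0.232 = 3.248
Maximum at c = 10 (4.000 recruits).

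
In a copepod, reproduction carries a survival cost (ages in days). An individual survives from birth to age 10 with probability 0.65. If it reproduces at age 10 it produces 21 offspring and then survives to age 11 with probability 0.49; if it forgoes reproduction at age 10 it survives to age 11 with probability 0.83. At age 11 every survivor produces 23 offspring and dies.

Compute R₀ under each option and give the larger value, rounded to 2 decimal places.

20.98

breed at age 10: R₀ = 0.65 × (21 + 0.49 × 23) = 0.65 × 32.2700 = 20.9755
delay to age 11: R₀ = 0.65 × (0.83 × 23) = 0.65 × 19.0900 = 12.4085
Higher: breed at age 10 (20.9755).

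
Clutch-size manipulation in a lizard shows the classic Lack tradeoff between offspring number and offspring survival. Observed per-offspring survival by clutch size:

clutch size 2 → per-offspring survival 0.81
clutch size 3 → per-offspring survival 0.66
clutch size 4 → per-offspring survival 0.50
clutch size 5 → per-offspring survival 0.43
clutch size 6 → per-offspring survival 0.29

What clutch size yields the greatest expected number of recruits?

Expected recruits = c × s(c):
  c=2: 2 × 0.81 = 1.620
  c=3: 3 × 0.66 = 1.980
  c=4: 4 × 0.50 = 2.000
  c=5: 5 × 0.43 = 2.150
  c=6: 6 × 0.29 = 1.740
Maximum at c = 5 (2.150 recruits).

5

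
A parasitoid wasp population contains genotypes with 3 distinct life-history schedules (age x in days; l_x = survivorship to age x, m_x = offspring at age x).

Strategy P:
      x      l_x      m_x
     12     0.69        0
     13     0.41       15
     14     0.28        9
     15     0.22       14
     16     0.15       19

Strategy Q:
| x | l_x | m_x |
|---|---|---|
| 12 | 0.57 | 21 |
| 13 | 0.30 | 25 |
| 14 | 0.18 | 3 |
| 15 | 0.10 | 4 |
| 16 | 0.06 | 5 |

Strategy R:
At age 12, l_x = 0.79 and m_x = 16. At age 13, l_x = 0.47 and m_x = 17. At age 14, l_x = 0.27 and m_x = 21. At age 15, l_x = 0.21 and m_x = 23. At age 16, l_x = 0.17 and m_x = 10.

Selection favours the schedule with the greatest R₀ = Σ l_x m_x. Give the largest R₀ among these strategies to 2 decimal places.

32.83

Strategy P: R₀ = 0.69×0 + 0.41×15 + 0.28×9 + 0.22×14 + 0.15×19 = 14.6000
Strategy Q: R₀ = 0.57×21 + 0.30×25 + 0.18×3 + 0.10×4 + 0.06×5 = 20.7100
Strategy R: R₀ = 0.79×16 + 0.47×17 + 0.27×21 + 0.21×23 + 0.17×10 = 32.8300
Highest R₀: strategy R with 32.8300.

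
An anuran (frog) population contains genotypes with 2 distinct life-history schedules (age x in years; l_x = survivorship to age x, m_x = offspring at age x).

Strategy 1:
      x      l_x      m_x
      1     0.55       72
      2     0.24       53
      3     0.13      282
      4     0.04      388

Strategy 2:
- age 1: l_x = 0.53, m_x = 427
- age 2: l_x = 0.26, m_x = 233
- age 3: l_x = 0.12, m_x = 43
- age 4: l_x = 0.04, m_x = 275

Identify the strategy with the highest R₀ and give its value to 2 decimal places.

303.05

Strategy 1: R₀ = 0.55×72 + 0.24×53 + 0.13×282 + 0.04×388 = 104.5000
Strategy 2: R₀ = 0.53×427 + 0.26×233 + 0.12×43 + 0.04×275 = 303.0500
Highest R₀: strategy 2 with 303.0500.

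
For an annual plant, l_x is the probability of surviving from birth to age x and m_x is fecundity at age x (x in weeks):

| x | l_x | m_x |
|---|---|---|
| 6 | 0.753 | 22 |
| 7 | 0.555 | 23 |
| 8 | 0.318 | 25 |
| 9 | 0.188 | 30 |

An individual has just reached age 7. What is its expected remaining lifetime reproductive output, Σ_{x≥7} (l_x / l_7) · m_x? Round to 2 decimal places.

47.49

l_7 = 0.555. Conditional survival from age 7 to x is l_x / l_7.
  x=7: (0.555/0.555) × 23 = 23.0000
  x=8: (0.318/0.555) × 25 = 14.3243
  x=9: (0.188/0.555) × 30 = 10.1622
Sum = 23.0000 + 14.3243 + 10.1622 = 47.4865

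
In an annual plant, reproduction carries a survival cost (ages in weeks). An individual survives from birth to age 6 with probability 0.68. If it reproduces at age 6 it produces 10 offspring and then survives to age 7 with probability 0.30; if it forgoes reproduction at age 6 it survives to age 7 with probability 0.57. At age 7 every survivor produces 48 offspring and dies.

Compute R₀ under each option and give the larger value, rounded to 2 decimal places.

breed at age 6: R₀ = 0.68 × (10 + 0.30 × 48) = 0.68 × 24.4000 = 16.5920
delay to age 7: R₀ = 0.68 × (0.57 × 48) = 0.68 × 27.3600 = 18.6048
Higher: delay to age 7 (18.6048).

18.60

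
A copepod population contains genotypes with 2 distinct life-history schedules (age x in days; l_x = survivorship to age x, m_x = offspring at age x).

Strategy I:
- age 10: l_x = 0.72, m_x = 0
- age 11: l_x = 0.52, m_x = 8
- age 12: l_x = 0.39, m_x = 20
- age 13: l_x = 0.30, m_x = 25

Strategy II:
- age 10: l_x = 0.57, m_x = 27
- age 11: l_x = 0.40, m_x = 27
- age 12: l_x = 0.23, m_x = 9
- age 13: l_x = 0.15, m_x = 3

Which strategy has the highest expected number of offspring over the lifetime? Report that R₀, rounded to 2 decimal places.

28.71

Strategy I: R₀ = 0.72×0 + 0.52×8 + 0.39×20 + 0.30×25 = 19.4600
Strategy II: R₀ = 0.57×27 + 0.40×27 + 0.23×9 + 0.15×3 = 28.7100
Highest R₀: strategy II with 28.7100.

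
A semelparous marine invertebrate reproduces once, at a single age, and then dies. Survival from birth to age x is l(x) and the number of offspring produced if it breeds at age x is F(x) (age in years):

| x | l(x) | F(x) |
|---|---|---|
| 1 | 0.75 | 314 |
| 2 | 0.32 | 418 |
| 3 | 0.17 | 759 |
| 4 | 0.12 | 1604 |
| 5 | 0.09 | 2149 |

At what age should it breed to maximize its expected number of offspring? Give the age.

Expected offspring if breeding at age x = l(x) × F(x):
  age 1: 0.75 × 314 = 235.500
  age 2: 0.32 × 418 = 133.760
  age 3: 0.17 × 759 = 129.030
  age 4: 0.12 × 1604 = 192.480
  age 5: 0.09 × 2149 = 193.410
Maximum at age 1 (235.500).

1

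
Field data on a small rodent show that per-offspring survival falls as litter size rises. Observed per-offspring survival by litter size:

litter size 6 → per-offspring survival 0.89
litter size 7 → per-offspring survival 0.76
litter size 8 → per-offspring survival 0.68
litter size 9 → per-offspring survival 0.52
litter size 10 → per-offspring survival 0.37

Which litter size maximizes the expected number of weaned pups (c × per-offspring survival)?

Expected weaned pups = c × s(c):
  c=6: 6 × 0.89 = 5.340
  c=7: 7 × 0.76 = 5.320
  c=8: 8 × 0.68 = 5.440
  c=9: 9 × 0.52 = 4.680
  c=10: 10 × 0.37 = 3.700
Maximum at c = 8 (5.440 weaned pups).

8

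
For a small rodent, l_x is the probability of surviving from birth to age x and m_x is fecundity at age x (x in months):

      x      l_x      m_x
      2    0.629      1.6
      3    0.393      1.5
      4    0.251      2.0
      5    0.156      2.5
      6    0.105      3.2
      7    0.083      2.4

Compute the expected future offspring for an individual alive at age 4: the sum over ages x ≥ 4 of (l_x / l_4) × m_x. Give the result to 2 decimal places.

l_4 = 0.251. Conditional survival from age 4 to x is l_x / l_4.
  x=4: (0.251/0.251) × 2.0 = 2.0000
  x=5: (0.156/0.251) × 2.5 = 1.5538
  x=6: (0.105/0.251) × 3.2 = 1.3386
  x=7: (0.083/0.251) × 2.4 = 0.7936
Sum = 2.0000 + 1.5538 + 1.3386 + 0.7936 = 5.6861

5.69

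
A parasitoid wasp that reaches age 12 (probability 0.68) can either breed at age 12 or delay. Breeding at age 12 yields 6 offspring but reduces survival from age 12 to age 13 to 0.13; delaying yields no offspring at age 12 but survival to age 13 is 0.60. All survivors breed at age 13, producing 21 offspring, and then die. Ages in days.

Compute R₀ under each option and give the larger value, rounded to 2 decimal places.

8.57

breed at age 12: R₀ = 0.68 × (6 + 0.13 × 21) = 0.68 × 8.7300 = 5.9364
delay to age 13: R₀ = 0.68 × (0.60 × 21) = 0.68 × 12.6000 = 8.5680
Higher: delay to age 13 (8.5680).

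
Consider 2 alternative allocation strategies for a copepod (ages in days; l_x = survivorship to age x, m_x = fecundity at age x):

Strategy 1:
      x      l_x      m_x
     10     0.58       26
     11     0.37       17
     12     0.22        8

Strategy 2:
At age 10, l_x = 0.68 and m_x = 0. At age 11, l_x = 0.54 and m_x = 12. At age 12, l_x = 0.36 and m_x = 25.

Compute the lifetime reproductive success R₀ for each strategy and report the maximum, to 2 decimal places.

23.13

Strategy 1: R₀ = 0.58×26 + 0.37×17 + 0.22×8 = 23.1300
Strategy 2: R₀ = 0.68×0 + 0.54×12 + 0.36×25 = 15.4800
Highest R₀: strategy 1 with 23.1300.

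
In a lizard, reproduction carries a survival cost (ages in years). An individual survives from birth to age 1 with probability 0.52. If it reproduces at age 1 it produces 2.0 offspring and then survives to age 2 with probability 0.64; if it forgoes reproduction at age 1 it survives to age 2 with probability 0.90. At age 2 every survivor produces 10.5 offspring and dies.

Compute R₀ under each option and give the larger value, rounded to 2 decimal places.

breed at age 1: R₀ = 0.52 × (2.0 + 0.64 × 10.5) = 0.52 × 8.7200 = 4.5344
delay to age 2: R₀ = 0.52 × (0.90 × 10.5) = 0.52 × 9.4500 = 4.9140
Higher: delay to age 2 (4.9140).

4.91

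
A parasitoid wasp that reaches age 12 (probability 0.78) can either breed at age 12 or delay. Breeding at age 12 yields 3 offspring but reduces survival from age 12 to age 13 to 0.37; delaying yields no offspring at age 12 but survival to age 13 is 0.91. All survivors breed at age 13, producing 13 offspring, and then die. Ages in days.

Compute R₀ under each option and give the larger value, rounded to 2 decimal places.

breed at age 12: R₀ = 0.78 × (3 + 0.37 × 13) = 0.78 × 7.8100 = 6.0918
delay to age 13: R₀ = 0.78 × (0.91 × 13) = 0.78 × 11.8300 = 9.2274
Higher: delay to age 13 (9.2274).

9.23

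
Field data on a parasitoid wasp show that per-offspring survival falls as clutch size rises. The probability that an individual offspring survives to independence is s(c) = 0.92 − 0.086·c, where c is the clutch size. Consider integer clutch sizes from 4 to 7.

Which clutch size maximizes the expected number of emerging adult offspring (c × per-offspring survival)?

Expected emerging adult offspring = c × s(c):
  c=4: 4 × 0.576 = 2.304
  c=5: 5 × 0.490 = 2.450
  c=6: 6 × 0.404 = 2.424
  c=7: 7 × 0.318 = 2.226
Maximum at c = 5 (2.450 emerging adult offspring).

5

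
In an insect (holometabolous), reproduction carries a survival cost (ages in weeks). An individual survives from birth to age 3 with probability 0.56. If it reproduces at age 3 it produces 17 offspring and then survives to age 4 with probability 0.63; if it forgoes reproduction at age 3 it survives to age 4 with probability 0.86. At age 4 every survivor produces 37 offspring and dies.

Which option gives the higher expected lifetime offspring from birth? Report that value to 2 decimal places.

breed at age 3: R₀ = 0.56 × (17 + 0.63 × 37) = 0.56 × 40.3100 = 22.5736
delay to age 4: R₀ = 0.56 × (0.86 × 37) = 0.56 × 31.8200 = 17.8192
Higher: breed at age 3 (22.5736).

22.57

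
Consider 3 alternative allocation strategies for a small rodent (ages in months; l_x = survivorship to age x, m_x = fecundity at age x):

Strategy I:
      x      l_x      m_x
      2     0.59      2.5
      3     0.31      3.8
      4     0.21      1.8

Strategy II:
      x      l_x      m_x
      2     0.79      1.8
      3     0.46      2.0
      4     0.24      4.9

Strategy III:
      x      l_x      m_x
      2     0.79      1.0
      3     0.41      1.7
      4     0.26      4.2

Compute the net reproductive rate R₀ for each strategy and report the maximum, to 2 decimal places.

3.52

Strategy I: R₀ = 0.59×2.5 + 0.31×3.8 + 0.21×1.8 = 3.0310
Strategy II: R₀ = 0.79×1.8 + 0.46×2.0 + 0.24×4.9 = 3.5180
Strategy III: R₀ = 0.79×1.0 + 0.41×1.7 + 0.26×4.2 = 2.5790
Highest R₀: strategy II with 3.5180.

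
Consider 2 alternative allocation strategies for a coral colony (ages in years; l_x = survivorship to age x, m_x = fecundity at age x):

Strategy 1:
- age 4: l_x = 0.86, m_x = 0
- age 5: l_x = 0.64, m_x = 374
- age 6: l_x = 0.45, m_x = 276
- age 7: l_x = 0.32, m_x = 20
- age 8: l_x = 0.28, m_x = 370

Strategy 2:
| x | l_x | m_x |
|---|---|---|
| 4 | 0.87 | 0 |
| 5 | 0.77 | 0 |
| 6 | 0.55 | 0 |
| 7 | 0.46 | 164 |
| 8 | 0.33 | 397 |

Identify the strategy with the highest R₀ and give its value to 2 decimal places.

Strategy 1: R₀ = 0.86×0 + 0.64×374 + 0.45×276 + 0.32×20 + 0.28×370 = 473.5600
Strategy 2: R₀ = 0.87×0 + 0.77×0 + 0.55×0 + 0.46×164 + 0.33×397 = 206.4500
Highest R₀: strategy 1 with 473.5600.

473.56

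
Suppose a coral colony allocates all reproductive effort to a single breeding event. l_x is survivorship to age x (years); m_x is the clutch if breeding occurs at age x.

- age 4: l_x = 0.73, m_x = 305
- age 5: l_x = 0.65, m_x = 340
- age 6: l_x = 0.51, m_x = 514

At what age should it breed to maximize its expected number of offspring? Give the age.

6

Expected offspring if breeding at age x = l_x × m_x:
  age 4: 0.73 × 305 = 222.650
  age 5: 0.65 × 340 = 221.000
  age 6: 0.51 × 514 = 262.140
Maximum at age 6 (262.140).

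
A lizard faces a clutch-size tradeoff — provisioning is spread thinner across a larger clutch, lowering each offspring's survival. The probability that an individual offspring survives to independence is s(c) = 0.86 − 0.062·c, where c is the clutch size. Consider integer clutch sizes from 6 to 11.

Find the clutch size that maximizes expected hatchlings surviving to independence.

7

Expected hatchlings surviving to independence = c × s(c):
  c=6: 6 × 0.488 = 2.928
  c=7: 7 × 0.426 = 2.982
  c=8: 8 × 0.364 = 2.912
  c=9: 9 × 0.302 = 2.718
  c=10: 10 × 0.240 = 2.400
  c=11: 11 × 0.178 = 1.958
Maximum at c = 7 (2.982 hatchlings surviving to independence).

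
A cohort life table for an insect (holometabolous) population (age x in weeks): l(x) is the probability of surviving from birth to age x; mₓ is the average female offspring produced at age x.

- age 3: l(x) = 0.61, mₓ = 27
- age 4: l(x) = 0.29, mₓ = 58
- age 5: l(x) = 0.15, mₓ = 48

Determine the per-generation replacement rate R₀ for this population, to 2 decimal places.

40.49

R₀ = Σ l(x) mₓ:
  age 3: 0.61 × 27 = 16.4700
  age 4: 0.29 × 58 = 16.8200
  age 5: 0.15 × 48 = 7.2000
R₀ = 16.4700 + 16.8200 + 7.2000 = 40.4900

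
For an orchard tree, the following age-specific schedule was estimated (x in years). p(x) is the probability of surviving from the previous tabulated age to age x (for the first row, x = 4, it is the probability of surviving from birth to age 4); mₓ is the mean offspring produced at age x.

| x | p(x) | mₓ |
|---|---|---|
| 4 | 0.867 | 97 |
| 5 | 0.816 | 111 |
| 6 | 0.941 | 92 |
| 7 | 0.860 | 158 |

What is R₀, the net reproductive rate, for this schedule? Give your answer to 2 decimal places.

Survivorship from birth: l_x = p_4·p_5·…·p_x.
  l_4 = 0.86700
  l_5 = 0.70747
  l_6 = 0.66573
  l_7 = 0.57253
R₀ = Σ l_x mₓ:
  age 4: 0.86700 × 97 = 84.0990
  age 5: 0.70747 × 111 = 78.5292
  age 6: 0.66573 × 92 = 61.2472
  age 7: 0.57253 × 158 = 90.4597
R₀ = 84.0990 + 78.5292 + 61.2472 + 90.4597 = 314.3351

314.34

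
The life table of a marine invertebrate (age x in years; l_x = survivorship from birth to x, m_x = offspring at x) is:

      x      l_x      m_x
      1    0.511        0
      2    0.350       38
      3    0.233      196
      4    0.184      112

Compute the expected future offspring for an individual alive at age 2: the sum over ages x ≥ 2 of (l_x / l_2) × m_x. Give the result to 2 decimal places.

l_2 = 0.350. Conditional survival from age 2 to x is l_x / l_2.
  x=2: (0.350/0.350) × 38 = 38.0000
  x=3: (0.233/0.350) × 196 = 130.4800
  x=4: (0.184/0.350) × 112 = 58.8800
Sum = 38.0000 + 130.4800 + 58.8800 = 227.3600

227.36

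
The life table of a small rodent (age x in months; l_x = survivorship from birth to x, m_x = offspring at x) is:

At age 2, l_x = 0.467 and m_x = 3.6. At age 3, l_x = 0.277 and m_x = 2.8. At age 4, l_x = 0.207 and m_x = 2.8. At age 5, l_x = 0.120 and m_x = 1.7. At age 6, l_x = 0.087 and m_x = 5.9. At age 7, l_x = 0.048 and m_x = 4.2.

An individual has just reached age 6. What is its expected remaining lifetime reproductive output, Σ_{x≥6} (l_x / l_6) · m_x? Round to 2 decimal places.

l_6 = 0.087. Conditional survival from age 6 to x is l_x / l_6.
  x=6: (0.087/0.087) × 5.9 = 5.9000
  x=7: (0.048/0.087) × 4.2 = 2.3172
Sum = 5.9000 + 2.3172 = 8.2172

8.22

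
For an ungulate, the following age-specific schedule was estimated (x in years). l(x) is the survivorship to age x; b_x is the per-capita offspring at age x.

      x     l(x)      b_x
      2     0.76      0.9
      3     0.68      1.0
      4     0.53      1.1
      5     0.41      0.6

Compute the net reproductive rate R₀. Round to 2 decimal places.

R₀ = Σ l(x) b_x:
  age 2: 0.76 × 0.9 = 0.6840
  age 3: 0.68 × 1.0 = 0.6800
  age 4: 0.53 × 1.1 = 0.5830
  age 5: 0.41 × 0.6 = 0.2460
R₀ = 0.6840 + 0.6800 + 0.5830 + 0.2460 = 2.1930

2.19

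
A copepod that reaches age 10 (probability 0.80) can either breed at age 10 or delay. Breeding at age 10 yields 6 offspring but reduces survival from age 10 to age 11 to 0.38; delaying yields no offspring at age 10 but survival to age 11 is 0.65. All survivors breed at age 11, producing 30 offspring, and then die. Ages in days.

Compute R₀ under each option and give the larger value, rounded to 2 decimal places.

15.60

breed at age 10: R₀ = 0.80 × (6 + 0.38 × 30) = 0.80 × 17.4000 = 13.9200
delay to age 11: R₀ = 0.80 × (0.65 × 30) = 0.80 × 19.5000 = 15.6000
Higher: delay to age 11 (15.6000).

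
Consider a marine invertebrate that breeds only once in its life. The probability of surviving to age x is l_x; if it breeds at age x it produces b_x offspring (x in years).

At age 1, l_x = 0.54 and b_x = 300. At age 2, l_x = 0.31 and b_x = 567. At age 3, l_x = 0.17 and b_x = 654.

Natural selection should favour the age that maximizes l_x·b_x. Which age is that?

2

Expected offspring if breeding at age x = l_x × b_x:
  age 1: 0.54 × 300 = 162.000
  age 2: 0.31 × 567 = 175.770
  age 3: 0.17 × 654 = 111.180
Maximum at age 2 (175.770).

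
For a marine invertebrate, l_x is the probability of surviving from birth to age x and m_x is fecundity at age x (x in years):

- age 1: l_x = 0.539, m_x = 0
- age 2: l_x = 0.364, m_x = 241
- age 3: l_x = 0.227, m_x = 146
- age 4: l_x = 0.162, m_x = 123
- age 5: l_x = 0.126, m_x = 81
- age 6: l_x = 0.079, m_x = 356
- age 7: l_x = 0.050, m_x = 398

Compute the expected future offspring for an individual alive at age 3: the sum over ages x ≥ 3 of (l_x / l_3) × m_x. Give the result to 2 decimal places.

490.30

l_3 = 0.227. Conditional survival from age 3 to x is l_x / l_3.
  x=3: (0.227/0.227) × 146 = 146.0000
  x=4: (0.162/0.227) × 123 = 87.7797
  x=5: (0.126/0.227) × 81 = 44.9604
  x=6: (0.079/0.227) × 356 = 123.8943
  x=7: (0.050/0.227) × 398 = 87.6652
Sum = 146.0000 + 87.7797 + 44.9604 + 123.8943 + 87.6652 = 490.2996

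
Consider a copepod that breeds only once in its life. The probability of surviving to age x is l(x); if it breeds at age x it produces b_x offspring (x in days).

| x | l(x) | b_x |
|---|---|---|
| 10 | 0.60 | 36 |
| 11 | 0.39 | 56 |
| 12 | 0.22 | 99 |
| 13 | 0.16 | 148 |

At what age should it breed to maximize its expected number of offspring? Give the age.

Expected offspring if breeding at age x = l(x) × b_x:
  age 10: 0.60 × 36 = 21.600
  age 11: 0.39 × 56 = 21.840
  age 12: 0.22 × 99 = 21.780
  age 13: 0.16 × 148 = 23.680
Maximum at age 13 (23.680).

13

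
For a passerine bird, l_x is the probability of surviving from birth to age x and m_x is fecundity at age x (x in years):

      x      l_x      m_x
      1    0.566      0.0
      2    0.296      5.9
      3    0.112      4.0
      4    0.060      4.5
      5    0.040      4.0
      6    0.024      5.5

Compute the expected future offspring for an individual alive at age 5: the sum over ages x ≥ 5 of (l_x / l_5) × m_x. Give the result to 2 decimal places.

7.30

l_5 = 0.040. Conditional survival from age 5 to x is l_x / l_5.
  x=5: (0.040/0.040) × 4.0 = 4.0000
  x=6: (0.024/0.040) × 5.5 = 3.3000
Sum = 4.0000 + 3.3000 = 7.3000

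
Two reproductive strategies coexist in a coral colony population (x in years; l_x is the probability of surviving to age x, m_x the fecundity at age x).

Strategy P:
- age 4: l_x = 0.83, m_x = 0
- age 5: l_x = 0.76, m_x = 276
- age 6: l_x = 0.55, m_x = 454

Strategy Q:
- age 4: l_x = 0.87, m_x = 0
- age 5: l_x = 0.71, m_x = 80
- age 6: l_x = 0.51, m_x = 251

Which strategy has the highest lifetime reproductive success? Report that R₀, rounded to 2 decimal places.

Strategy P: R₀ = 0.83×0 + 0.76×276 + 0.55×454 = 459.4600
Strategy Q: R₀ = 0.87×0 + 0.71×80 + 0.51×251 = 184.8100
Highest R₀: strategy P with 459.4600.

459.46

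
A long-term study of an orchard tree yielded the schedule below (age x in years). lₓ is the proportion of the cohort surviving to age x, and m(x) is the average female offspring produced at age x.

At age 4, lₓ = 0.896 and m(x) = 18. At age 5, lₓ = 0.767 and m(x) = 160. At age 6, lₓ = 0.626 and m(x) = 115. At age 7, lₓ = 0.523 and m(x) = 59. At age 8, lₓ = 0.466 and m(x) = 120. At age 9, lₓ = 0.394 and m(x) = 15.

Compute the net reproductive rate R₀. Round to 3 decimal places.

R₀ = Σ lₓ m(x):
  age 4: 0.896 × 18 = 16.1280
  age 5: 0.767 × 160 = 122.7200
  age 6: 0.626 × 115 = 71.9900
  age 7: 0.523 × 59 = 30.8570
  age 8: 0.466 × 120 = 55.9200
  age 9: 0.394 × 15 = 5.9100
R₀ = 16.1280 + 122.7200 + 71.9900 + 30.8570 + 55.9200 + 5.9100 = 303.5250

303.525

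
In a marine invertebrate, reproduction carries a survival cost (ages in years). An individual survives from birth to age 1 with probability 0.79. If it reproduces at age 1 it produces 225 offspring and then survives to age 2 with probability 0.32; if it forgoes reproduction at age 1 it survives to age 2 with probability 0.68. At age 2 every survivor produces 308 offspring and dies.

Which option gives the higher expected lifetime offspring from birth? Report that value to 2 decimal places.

breed at age 1: R₀ = 0.79 × (225 + 0.32 × 308) = 0.79 × 323.5600 = 255.6124
delay to age 2: R₀ = 0.79 × (0.68 × 308) = 0.79 × 209.4400 = 165.4576
Higher: breed at age 1 (255.6124).

255.61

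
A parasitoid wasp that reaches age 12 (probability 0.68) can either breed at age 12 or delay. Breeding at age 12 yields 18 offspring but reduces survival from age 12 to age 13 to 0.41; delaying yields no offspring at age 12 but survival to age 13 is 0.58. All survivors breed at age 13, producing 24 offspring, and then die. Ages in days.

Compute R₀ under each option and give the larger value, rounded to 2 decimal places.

breed at age 12: R₀ = 0.68 × (18 + 0.41 × 24) = 0.68 × 27.8400 = 18.9312
delay to age 13: R₀ = 0.68 × (0.58 × 24) = 0.68 × 13.9200 = 9.4656
Higher: breed at age 12 (18.9312).

18.93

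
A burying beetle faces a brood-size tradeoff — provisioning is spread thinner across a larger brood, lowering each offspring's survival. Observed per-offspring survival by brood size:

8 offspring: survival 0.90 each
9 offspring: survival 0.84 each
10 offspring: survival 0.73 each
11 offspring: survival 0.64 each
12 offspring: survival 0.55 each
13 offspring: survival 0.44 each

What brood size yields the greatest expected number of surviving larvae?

9

Expected surviving larvae = c × s(c):
  c=8: 8 × 0.90 = 7.200
  c=9: 9 × 0.84 = 7.560
  c=10: 10 × 0.73 = 7.300
  c=11: 11 × 0.64 = 7.040
  c=12: 12 × 0.55 = 6.600
  c=13: 13 × 0.44 = 5.720
Maximum at c = 9 (7.560 surviving larvae).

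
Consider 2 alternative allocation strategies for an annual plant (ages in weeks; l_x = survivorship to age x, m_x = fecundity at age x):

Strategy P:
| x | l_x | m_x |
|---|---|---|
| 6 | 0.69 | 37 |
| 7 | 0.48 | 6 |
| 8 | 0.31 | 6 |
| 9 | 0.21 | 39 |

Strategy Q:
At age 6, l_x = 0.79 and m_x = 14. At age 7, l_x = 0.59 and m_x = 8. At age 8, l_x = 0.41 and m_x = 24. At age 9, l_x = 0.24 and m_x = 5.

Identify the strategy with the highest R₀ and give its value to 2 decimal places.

38.46

Strategy P: R₀ = 0.69×37 + 0.48×6 + 0.31×6 + 0.21×39 = 38.4600
Strategy Q: R₀ = 0.79×14 + 0.59×8 + 0.41×24 + 0.24×5 = 26.8200
Highest R₀: strategy P with 38.4600.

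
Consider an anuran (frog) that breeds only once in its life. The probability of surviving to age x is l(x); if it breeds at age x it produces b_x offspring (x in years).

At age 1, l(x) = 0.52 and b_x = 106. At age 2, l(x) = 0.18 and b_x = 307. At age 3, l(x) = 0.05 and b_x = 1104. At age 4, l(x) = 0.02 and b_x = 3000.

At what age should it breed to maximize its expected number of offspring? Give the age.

Expected offspring if breeding at age x = l(x) × b_x:
  age 1: 0.52 × 106 = 55.120
  age 2: 0.18 × 307 = 55.260
  age 3: 0.05 × 1104 = 55.200
  age 4: 0.02 × 3000 = 60.000
Maximum at age 4 (60.000).

4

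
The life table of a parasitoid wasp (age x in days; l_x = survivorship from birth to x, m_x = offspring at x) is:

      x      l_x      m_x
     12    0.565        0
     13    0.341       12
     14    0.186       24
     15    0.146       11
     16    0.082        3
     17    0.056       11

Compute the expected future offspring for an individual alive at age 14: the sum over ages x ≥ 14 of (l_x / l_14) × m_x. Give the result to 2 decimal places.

l_14 = 0.186. Conditional survival from age 14 to x is l_x / l_14.
  x=14: (0.186/0.186) × 24 = 24.0000
  x=15: (0.146/0.186) × 11 = 8.6344
  x=16: (0.082/0.186) × 3 = 1.3226
  x=17: (0.056/0.186) × 11 = 3.3118
Sum = 24.0000 + 8.6344 + 1.3226 + 3.3118 = 37.2688

37.27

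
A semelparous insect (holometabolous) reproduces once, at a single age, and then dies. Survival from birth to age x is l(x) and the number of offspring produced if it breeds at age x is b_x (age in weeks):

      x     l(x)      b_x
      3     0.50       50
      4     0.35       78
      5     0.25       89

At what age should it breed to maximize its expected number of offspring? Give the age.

Expected offspring if breeding at age x = l(x) × b_x:
  age 3: 0.50 × 50 = 25.000
  age 4: 0.35 × 78 = 27.300
  age 5: 0.25 × 89 = 22.250
Maximum at age 4 (27.300).

4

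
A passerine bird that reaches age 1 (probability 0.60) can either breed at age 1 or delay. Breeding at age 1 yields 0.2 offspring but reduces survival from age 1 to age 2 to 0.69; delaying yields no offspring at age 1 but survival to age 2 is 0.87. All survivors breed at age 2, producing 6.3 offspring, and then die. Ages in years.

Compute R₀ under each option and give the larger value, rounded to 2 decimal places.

breed at age 1: R₀ = 0.60 × (0.2 + 0.69 × 6.3) = 0.60 × 4.5470 = 2.7282
delay to age 2: R₀ = 0.60 × (0.87 × 6.3) = 0.60 × 5.4810 = 3.2886
Higher: delay to age 2 (3.2886).

3.29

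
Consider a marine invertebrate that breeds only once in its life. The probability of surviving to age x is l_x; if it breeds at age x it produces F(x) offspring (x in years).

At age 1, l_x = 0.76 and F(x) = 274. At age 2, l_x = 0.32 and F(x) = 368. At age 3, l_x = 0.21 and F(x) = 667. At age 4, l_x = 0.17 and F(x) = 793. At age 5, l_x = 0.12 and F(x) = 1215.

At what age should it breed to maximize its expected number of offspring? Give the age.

Expected offspring if breeding at age x = l_x × F(x):
  age 1: 0.76 × 274 = 208.240
  age 2: 0.32 × 368 = 117.760
  age 3: 0.21 × 667 = 140.070
  age 4: 0.17 × 793 = 134.810
  age 5: 0.12 × 1215 = 145.800
Maximum at age 1 (208.240).

1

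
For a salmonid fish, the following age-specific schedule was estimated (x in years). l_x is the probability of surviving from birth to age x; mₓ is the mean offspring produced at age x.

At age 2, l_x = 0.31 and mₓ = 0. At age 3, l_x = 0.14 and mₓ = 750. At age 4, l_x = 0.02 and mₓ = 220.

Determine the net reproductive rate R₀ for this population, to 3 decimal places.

109.400

R₀ = Σ l_x mₓ:
  age 2: 0.31 × 0 = 0.0000
  age 3: 0.14 × 750 = 105.0000
  age 4: 0.02 × 220 = 4.4000
R₀ = 0.0000 + 105.0000 + 4.4000 = 109.4000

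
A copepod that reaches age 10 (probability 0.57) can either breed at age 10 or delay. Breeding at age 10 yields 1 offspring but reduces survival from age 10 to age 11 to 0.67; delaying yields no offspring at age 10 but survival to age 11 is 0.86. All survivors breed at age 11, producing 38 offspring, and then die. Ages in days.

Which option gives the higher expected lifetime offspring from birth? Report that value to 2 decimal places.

18.63

breed at age 10: R₀ = 0.57 × (1 + 0.67 × 38) = 0.57 × 26.4600 = 15.0822
delay to age 11: R₀ = 0.57 × (0.86 × 38) = 0.57 × 32.6800 = 18.6276
Higher: delay to age 11 (18.6276).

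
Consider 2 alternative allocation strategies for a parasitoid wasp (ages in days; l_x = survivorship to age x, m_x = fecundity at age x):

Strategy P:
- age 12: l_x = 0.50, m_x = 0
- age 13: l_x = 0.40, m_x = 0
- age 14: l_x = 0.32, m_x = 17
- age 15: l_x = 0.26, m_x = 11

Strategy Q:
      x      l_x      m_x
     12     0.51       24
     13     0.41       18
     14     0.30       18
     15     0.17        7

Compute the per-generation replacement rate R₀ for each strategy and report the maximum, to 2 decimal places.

26.21

Strategy P: R₀ = 0.50×0 + 0.40×0 + 0.32×17 + 0.26×11 = 8.3000
Strategy Q: R₀ = 0.51×24 + 0.41×18 + 0.30×18 + 0.17×7 = 26.2100
Highest R₀: strategy Q with 26.2100.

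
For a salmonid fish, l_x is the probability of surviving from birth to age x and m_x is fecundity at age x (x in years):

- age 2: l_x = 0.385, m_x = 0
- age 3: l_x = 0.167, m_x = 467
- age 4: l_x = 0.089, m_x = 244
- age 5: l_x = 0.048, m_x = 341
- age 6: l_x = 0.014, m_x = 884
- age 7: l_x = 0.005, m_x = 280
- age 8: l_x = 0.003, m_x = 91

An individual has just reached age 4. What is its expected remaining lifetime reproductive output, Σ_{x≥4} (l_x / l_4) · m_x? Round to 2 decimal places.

585.76

l_4 = 0.089. Conditional survival from age 4 to x is l_x / l_4.
  x=4: (0.089/0.089) × 244 = 244.0000
  x=5: (0.048/0.089) × 341 = 183.9101
  x=6: (0.014/0.089) × 884 = 139.0562
  x=7: (0.005/0.089) × 280 = 15.7303
  x=8: (0.003/0.089) × 91 = 3.0674
Sum = 244.0000 + 183.9101 + 139.0562 + 15.7303 + 3.0674 = 585.7640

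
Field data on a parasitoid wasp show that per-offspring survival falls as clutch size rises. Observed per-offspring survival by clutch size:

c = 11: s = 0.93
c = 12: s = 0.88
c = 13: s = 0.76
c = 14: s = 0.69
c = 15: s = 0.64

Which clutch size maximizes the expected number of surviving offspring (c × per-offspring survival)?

Expected surviving offspring = c × s(c):
  c=11: 11 × 0.93 = 10.230
  c=12: 12 × 0.88 = 10.560
  c=13: 13 × 0.76 = 9.880
  c=14: 14 × 0.69 = 9.660
  c=15: 15 × 0.64 = 9.600
Maximum at c = 12 (10.560 surviving offspring).

12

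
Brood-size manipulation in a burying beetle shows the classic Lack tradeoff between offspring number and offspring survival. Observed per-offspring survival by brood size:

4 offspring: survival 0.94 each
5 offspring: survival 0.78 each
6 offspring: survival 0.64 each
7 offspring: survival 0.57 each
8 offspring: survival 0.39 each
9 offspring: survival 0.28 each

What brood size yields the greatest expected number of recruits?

Expected recruits = c × s(c):
  c=4: 4 × 0.94 = 3.760
  c=5: 5 × 0.78 = 3.900
  c=6: 6 × 0.64 = 3.840
  c=7: 7 × 0.57 = 3.990
  c=8: 8 × 0.39 = 3.120
  c=9: 9 × 0.28 = 2.520
Maximum at c = 7 (3.990 recruits).

7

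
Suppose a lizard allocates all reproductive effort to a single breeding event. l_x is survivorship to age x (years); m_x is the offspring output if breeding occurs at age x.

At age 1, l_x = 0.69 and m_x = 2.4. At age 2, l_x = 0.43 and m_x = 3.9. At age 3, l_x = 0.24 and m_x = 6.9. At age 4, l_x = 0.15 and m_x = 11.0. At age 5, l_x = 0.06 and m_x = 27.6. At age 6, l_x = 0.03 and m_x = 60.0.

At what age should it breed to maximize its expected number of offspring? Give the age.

6

Expected offspring if breeding at age x = l_x × m_x:
  age 1: 0.69 × 2.4 = 1.656
  age 2: 0.43 × 3.9 = 1.677
  age 3: 0.24 × 6.9 = 1.656
  age 4: 0.15 × 11.0 = 1.650
  age 5: 0.06 × 27.6 = 1.656
  age 6: 0.03 × 60.0 = 1.800
Maximum at age 6 (1.800).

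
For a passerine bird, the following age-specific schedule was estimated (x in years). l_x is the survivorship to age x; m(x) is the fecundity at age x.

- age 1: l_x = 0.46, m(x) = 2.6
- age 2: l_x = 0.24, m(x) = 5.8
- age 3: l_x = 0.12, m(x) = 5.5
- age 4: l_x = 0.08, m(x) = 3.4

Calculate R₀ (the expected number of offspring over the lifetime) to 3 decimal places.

3.520

R₀ = Σ l_x m(x):
  age 1: 0.46 × 2.6 = 1.1960
  age 2: 0.24 × 5.8 = 1.3920
  age 3: 0.12 × 5.5 = 0.6600
  age 4: 0.08 × 3.4 = 0.2720
R₀ = 1.1960 + 1.3920 + 0.6600 + 0.2720 = 3.5200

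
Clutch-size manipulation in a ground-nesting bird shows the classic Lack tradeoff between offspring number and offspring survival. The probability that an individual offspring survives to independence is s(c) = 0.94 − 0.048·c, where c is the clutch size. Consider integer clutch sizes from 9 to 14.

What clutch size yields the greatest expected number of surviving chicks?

Expected surviving chicks = c × s(c):
  c=9: 9 × 0.508 = 4.572
  c=10: 10 × 0.460 = 4.600
  c=11: 11 × 0.412 = 4.532
  c=12: 12 × 0.364 = 4.368
  c=13: 13 × 0.316 = 4.108
  c=14: 14 × 0.268 = 3.752
Maximum at c = 10 (4.600 surviving chicks).

10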